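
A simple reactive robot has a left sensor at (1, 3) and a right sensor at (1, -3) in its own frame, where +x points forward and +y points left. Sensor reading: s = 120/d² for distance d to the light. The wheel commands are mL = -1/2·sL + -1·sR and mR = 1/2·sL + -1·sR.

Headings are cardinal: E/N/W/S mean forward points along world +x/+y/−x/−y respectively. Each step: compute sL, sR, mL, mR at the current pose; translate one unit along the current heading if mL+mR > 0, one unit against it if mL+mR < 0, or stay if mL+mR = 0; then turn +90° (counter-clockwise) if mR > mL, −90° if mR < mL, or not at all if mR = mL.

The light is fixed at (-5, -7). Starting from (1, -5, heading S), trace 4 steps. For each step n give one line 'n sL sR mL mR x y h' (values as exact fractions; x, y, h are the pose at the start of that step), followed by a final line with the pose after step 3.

0 60/41 12 -522/41 -462/41 1 -5 S
1 24/17 120/49 -2628/833 -1452/833 1 -4 E
2 6 3/2 -9/2 3/2 0 -4 N
3 120/17 120/41 -4500/697 420/697 0 -5 W
final 1 -5 S

n=0: pose=(1,-5,S); sL=60/41, sR=12; mL=-522/41, mR=-462/41; mL+mR=-24 → advance -1; mR−mL=60/41 → turn +1·90°
n=1: pose=(1,-4,E); sL=24/17, sR=120/49; mL=-2628/833, mR=-1452/833; mL+mR=-240/49 → advance -1; mR−mL=24/17 → turn +1·90°
n=2: pose=(0,-4,N); sL=6, sR=3/2; mL=-9/2, mR=3/2; mL+mR=-3 → advance -1; mR−mL=6 → turn +1·90°
n=3: pose=(0,-5,W); sL=120/17, sR=120/41; mL=-4500/697, mR=420/697; mL+mR=-240/41 → advance -1; mR−mL=120/17 → turn +1·90°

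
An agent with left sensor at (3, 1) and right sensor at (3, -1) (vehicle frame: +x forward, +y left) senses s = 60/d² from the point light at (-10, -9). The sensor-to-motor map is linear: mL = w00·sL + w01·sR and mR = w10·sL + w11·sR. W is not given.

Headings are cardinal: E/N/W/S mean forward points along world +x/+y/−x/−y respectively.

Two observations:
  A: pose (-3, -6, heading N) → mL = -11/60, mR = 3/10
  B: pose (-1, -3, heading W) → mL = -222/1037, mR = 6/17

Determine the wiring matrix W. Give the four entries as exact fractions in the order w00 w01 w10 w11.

1/2 -1 0 1/2

obs A: pose=(-3,-6,N) → sL=5/6, sR=3/5, mL=-11/60, mR=3/10
obs B: pose=(-1,-3,W) → sL=60/61, sR=12/17, mL=-222/1037, mR=6/17
sensor matrix S = [[5/6, 3/5], [60/61, 12/17]]; det S = -2/1037
solve [mL_A; mL_B] = S·[w00; w01] and [mR_A; mR_B] = S·[w10; w11]:
  w00 = 1/2, w01 = -1, w10 = 0, w11 = 1/2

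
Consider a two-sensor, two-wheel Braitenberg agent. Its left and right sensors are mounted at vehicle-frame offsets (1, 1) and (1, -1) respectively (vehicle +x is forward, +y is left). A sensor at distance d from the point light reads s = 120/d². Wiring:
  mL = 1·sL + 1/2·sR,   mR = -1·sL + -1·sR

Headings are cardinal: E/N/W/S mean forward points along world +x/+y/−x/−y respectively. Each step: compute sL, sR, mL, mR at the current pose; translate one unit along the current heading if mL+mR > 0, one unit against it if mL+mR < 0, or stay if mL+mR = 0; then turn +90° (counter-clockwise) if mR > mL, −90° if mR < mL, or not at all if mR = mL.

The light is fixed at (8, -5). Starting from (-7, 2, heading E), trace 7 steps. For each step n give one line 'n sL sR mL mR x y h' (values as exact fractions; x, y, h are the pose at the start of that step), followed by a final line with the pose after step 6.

0 6/13 15/29 543/754 -369/377 -7 2 E
1 40/87 24/65 3644/5655 -4688/5655 -8 2 S
2 60/169 12/37 3234/6253 -4248/6253 -8 3 W
3 120/337 120/277 53460/93349 -73680/93349 -7 3 N
4 6/13 15/29 543/754 -369/377 -7 2 E
5 40/87 24/65 3644/5655 -4688/5655 -8 2 S
6 60/169 12/37 3234/6253 -4248/6253 -8 3 W
final -7 3 N

n=0: pose=(-7,2,E); sL=6/13, sR=15/29; mL=543/754, mR=-369/377; mL+mR=-15/58 → advance -1; mR−mL=-1281/754 → turn -1·90°
n=1: pose=(-8,2,S); sL=40/87, sR=24/65; mL=3644/5655, mR=-4688/5655; mL+mR=-12/65 → advance -1; mR−mL=-8332/5655 → turn -1·90°
n=2: pose=(-8,3,W); sL=60/169, sR=12/37; mL=3234/6253, mR=-4248/6253; mL+mR=-6/37 → advance -1; mR−mL=-7482/6253 → turn -1·90°
n=3: pose=(-7,3,N); sL=120/337, sR=120/277; mL=53460/93349, mR=-73680/93349; mL+mR=-60/277 → advance -1; mR−mL=-127140/93349 → turn -1·90°
n=4: pose=(-7,2,E); sL=6/13, sR=15/29; mL=543/754, mR=-369/377; mL+mR=-15/58 → advance -1; mR−mL=-1281/754 → turn -1·90°
n=5: pose=(-8,2,S); sL=40/87, sR=24/65; mL=3644/5655, mR=-4688/5655; mL+mR=-12/65 → advance -1; mR−mL=-8332/5655 → turn -1·90°
n=6: pose=(-8,3,W); sL=60/169, sR=12/37; mL=3234/6253, mR=-4248/6253; mL+mR=-6/37 → advance -1; mR−mL=-7482/6253 → turn -1·90°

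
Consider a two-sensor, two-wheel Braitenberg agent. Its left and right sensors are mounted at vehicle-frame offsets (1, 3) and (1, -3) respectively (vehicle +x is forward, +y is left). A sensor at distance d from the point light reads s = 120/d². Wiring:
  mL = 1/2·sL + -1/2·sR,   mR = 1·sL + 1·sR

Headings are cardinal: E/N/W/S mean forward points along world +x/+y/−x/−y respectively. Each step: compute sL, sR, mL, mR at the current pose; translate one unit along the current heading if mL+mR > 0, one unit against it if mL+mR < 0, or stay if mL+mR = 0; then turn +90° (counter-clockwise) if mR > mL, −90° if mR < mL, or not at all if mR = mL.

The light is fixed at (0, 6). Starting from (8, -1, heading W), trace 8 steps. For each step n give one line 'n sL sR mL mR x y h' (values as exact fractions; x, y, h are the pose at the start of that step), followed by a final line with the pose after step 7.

n=0: pose=(8,-1,W); sL=120/149, sR=24/13; mL=-1008/1937, mR=5136/1937; mL+mR=4128/1937 → advance +1; mR−mL=6144/1937 → turn +1·90°
n=1: pose=(7,-1,S); sL=30/41, sR=3/2; mL=-63/164, mR=183/82; mL+mR=303/164 → advance +1; mR−mL=429/164 → turn +1·90°
n=2: pose=(7,-2,E); sL=120/89, sR=24/37; mL=1152/3293, mR=6576/3293; mL+mR=7728/3293 → advance +1; mR−mL=5424/3293 → turn +1·90°
n=3: pose=(8,-2,N); sL=60/37, sR=12/17; mL=288/629, mR=1464/629; mL+mR=1752/629 → advance +1; mR−mL=1176/629 → turn +1·90°
n=4: pose=(8,-1,W); sL=120/149, sR=24/13; mL=-1008/1937, mR=5136/1937; mL+mR=4128/1937 → advance +1; mR−mL=6144/1937 → turn +1·90°
n=5: pose=(7,-1,S); sL=30/41, sR=3/2; mL=-63/164, mR=183/82; mL+mR=303/164 → advance +1; mR−mL=429/164 → turn +1·90°
n=6: pose=(7,-2,E); sL=120/89, sR=24/37; mL=1152/3293, mR=6576/3293; mL+mR=7728/3293 → advance +1; mR−mL=5424/3293 → turn +1·90°
n=7: pose=(8,-2,N); sL=60/37, sR=12/17; mL=288/629, mR=1464/629; mL+mR=1752/629 → advance +1; mR−mL=1176/629 → turn +1·90°

0 120/149 24/13 -1008/1937 5136/1937 8 -1 W
1 30/41 3/2 -63/164 183/82 7 -1 S
2 120/89 24/37 1152/3293 6576/3293 7 -2 E
3 60/37 12/17 288/629 1464/629 8 -2 N
4 120/149 24/13 -1008/1937 5136/1937 8 -1 W
5 30/41 3/2 -63/164 183/82 7 -1 S
6 120/89 24/37 1152/3293 6576/3293 7 -2 E
7 60/37 12/17 288/629 1464/629 8 -2 N
final 8 -1 W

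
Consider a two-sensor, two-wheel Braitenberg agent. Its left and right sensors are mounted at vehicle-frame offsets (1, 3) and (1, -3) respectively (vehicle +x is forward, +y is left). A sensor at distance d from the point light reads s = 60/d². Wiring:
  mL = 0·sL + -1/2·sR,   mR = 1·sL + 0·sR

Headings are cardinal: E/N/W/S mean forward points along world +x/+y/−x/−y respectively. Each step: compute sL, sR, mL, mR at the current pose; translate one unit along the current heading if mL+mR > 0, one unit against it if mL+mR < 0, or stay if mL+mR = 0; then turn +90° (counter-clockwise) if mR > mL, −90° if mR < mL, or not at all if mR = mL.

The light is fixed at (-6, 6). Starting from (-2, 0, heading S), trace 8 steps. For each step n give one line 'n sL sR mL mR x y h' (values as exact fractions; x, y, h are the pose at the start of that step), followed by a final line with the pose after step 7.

0 30/49 6/5 -3/5 30/49 -2 0 S
1 60/41 12/25 -6/25 60/41 -2 -1 E
2 3/2 3/5 -3/10 3/2 -1 -1 N
3 60/97 12/5 -6/5 60/97 -1 0 W
4 6/13 30/29 -15/29 6/13 0 0 S
5 60/53 60/113 -30/113 60/53 0 1 E
6 15/8 15/29 -15/58 15/8 1 1 N
7 12/17 60/37 -30/37 12/17 1 2 W
final 2 2 S

n=0: pose=(-2,0,S); sL=30/49, sR=6/5; mL=-3/5, mR=30/49; mL+mR=3/245 → advance +1; mR−mL=297/245 → turn +1·90°
n=1: pose=(-2,-1,E); sL=60/41, sR=12/25; mL=-6/25, mR=60/41; mL+mR=1254/1025 → advance +1; mR−mL=1746/1025 → turn +1·90°
n=2: pose=(-1,-1,N); sL=3/2, sR=3/5; mL=-3/10, mR=3/2; mL+mR=6/5 → advance +1; mR−mL=9/5 → turn +1·90°
n=3: pose=(-1,0,W); sL=60/97, sR=12/5; mL=-6/5, mR=60/97; mL+mR=-282/485 → advance -1; mR−mL=882/485 → turn +1·90°
n=4: pose=(0,0,S); sL=6/13, sR=30/29; mL=-15/29, mR=6/13; mL+mR=-21/377 → advance -1; mR−mL=369/377 → turn +1·90°
n=5: pose=(0,1,E); sL=60/53, sR=60/113; mL=-30/113, mR=60/53; mL+mR=5190/5989 → advance +1; mR−mL=8370/5989 → turn +1·90°
n=6: pose=(1,1,N); sL=15/8, sR=15/29; mL=-15/58, mR=15/8; mL+mR=375/232 → advance +1; mR−mL=495/232 → turn +1·90°
n=7: pose=(1,2,W); sL=12/17, sR=60/37; mL=-30/37, mR=12/17; mL+mR=-66/629 → advance -1; mR−mL=954/629 → turn +1·90°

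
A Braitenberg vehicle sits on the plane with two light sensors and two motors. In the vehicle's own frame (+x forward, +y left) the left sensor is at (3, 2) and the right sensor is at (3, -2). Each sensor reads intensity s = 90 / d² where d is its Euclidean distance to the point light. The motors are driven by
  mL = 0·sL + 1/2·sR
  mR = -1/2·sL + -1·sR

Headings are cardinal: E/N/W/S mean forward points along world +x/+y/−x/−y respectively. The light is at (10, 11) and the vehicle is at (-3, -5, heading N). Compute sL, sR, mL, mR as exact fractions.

45/197 9/29 9/58 -4851/11426

left sensor world pos  = (-5, -2); dL² = 394
right sensor world pos = (-1, -2); dR² = 290
sL = 90/394 = 45/197
sR = 90/290 = 9/29
mL = 0·sL + 1/2·sR = 9/58
mR = -1/2·sL + -1·sR = -4851/11426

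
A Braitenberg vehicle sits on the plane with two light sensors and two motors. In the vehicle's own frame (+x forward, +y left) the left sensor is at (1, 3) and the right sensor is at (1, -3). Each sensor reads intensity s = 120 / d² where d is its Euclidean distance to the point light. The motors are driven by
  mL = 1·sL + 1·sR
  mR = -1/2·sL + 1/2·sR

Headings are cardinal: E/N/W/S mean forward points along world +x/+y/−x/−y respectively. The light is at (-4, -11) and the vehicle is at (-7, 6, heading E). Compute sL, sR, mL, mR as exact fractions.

30/101 3/5 453/505 153/1010

left sensor world pos  = (-6, 9); dL² = 404
right sensor world pos = (-6, 3); dR² = 200
sL = 120/404 = 30/101
sR = 120/200 = 3/5
mL = 1·sL + 1·sR = 453/505
mR = -1/2·sL + 1/2·sR = 153/1010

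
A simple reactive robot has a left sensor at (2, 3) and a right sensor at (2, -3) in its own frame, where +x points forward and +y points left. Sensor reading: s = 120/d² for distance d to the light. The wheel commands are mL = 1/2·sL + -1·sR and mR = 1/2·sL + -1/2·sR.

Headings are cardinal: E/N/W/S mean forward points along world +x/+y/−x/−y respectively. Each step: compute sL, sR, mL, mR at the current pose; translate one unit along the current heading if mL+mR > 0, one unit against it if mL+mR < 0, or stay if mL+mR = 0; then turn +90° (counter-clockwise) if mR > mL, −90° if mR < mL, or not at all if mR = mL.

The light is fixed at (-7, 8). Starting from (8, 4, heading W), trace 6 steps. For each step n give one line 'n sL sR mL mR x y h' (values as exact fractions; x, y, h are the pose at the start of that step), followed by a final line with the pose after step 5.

n=0: pose=(8,4,W); sL=60/109, sR=12/17; mL=-798/1853, mR=-144/1853; mL+mR=-942/1853 → advance -1; mR−mL=6/17 → turn +1·90°
n=1: pose=(9,4,S); sL=120/397, sR=24/41; mL=-7068/16277, mR=-2304/16277; mL+mR=-9372/16277 → advance -1; mR−mL=12/41 → turn +1·90°
n=2: pose=(9,5,E); sL=10/27, sR=1/3; mL=-4/27, mR=1/54; mL+mR=-7/54 → advance -1; mR−mL=1/6 → turn +1·90°
n=3: pose=(8,5,N); sL=24/29, sR=24/65; mL=84/1885, mR=432/1885; mL+mR=516/1885 → advance +1; mR−mL=12/65 → turn +1·90°
n=4: pose=(8,6,W); sL=60/97, sR=12/17; mL=-654/1649, mR=-72/1649; mL+mR=-726/1649 → advance -1; mR−mL=6/17 → turn +1·90°
n=5: pose=(9,6,S); sL=120/377, sR=24/37; mL=-6828/13949, mR=-2304/13949; mL+mR=-9132/13949 → advance -1; mR−mL=12/37 → turn +1·90°

0 60/109 12/17 -798/1853 -144/1853 8 4 W
1 120/397 24/41 -7068/16277 -2304/16277 9 4 S
2 10/27 1/3 -4/27 1/54 9 5 E
3 24/29 24/65 84/1885 432/1885 8 5 N
4 60/97 12/17 -654/1649 -72/1649 8 6 W
5 120/377 24/37 -6828/13949 -2304/13949 9 6 S
final 9 7 E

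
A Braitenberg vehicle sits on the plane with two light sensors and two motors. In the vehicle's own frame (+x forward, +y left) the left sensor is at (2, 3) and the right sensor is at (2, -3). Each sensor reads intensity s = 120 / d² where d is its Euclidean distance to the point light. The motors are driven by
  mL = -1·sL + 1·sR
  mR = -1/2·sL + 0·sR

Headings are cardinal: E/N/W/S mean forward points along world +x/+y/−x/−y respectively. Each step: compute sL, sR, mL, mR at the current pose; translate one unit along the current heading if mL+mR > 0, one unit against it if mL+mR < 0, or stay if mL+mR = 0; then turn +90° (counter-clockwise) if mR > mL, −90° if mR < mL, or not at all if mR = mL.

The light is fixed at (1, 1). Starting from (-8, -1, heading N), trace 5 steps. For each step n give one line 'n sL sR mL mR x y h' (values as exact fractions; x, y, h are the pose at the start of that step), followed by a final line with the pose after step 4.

n=0: pose=(-8,-1,N); sL=5/6, sR=10/3; mL=5/2, mR=-5/12; mL+mR=25/12 → advance +1; mR−mL=-35/12 → turn -1·90°
n=1: pose=(-8,0,E); sL=120/53, sR=24/13; mL=-288/689, mR=-60/53; mL+mR=-1068/689 → advance -1; mR−mL=-492/689 → turn -1·90°
n=2: pose=(-9,0,S); sL=60/29, sR=60/89; mL=-3600/2581, mR=-30/29; mL+mR=-6270/2581 → advance -1; mR−mL=930/2581 → turn +1·90°
n=3: pose=(-9,1,E); sL=120/73, sR=120/73; mL=0, mR=-60/73; mL+mR=-60/73 → advance -1; mR−mL=-60/73 → turn -1·90°
n=4: pose=(-10,1,S); sL=30/17, sR=3/5; mL=-99/85, mR=-15/17; mL+mR=-174/85 → advance -1; mR−mL=24/85 → turn +1·90°

0 5/6 10/3 5/2 -5/12 -8 -1 N
1 120/53 24/13 -288/689 -60/53 -8 0 E
2 60/29 60/89 -3600/2581 -30/29 -9 0 S
3 120/73 120/73 0 -60/73 -9 1 E
4 30/17 3/5 -99/85 -15/17 -10 1 S
final -10 2 E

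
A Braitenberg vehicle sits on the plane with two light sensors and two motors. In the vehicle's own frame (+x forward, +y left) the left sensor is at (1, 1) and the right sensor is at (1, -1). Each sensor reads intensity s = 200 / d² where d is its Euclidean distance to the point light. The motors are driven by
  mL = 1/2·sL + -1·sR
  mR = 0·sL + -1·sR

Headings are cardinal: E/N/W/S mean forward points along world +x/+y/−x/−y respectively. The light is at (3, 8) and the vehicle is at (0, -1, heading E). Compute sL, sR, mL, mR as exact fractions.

50/17 25/13 -100/221 -25/13

left sensor world pos  = (1, 0); dL² = 68
right sensor world pos = (1, -2); dR² = 104
sL = 200/68 = 50/17
sR = 200/104 = 25/13
mL = 1/2·sL + -1·sR = -100/221
mR = 0·sL + -1·sR = -25/13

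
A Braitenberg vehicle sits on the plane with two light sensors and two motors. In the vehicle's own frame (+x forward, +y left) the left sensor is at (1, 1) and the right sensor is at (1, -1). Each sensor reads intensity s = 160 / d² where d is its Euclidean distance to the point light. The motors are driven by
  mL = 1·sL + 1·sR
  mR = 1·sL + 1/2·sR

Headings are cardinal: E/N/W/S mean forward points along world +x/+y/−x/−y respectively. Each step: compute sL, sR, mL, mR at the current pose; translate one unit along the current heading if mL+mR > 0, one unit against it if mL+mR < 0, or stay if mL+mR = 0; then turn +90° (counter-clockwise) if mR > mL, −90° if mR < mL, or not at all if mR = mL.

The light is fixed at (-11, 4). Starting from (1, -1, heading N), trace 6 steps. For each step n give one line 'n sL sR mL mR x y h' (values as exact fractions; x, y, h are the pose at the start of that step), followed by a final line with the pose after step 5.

n=0: pose=(1,-1,N); sL=160/137, sR=32/37; mL=10304/5069, mR=8112/5069; mL+mR=18416/5069 → advance +1; mR−mL=-16/37 → turn -1·90°
n=1: pose=(1,0,E); sL=80/89, sR=80/97; mL=14880/8633, mR=11320/8633; mL+mR=26200/8633 → advance +1; mR−mL=-40/97 → turn -1·90°
n=2: pose=(2,0,S); sL=160/221, sR=160/169; mL=4800/2873, mR=3440/2873; mL+mR=8240/2873 → advance +1; mR−mL=-80/169 → turn -1·90°
n=3: pose=(2,-1,W); sL=8/9, sR=1; mL=17/9, mR=25/18; mL+mR=59/18 → advance +1; mR−mL=-1/2 → turn -1·90°
n=4: pose=(1,-1,N); sL=160/137, sR=32/37; mL=10304/5069, mR=8112/5069; mL+mR=18416/5069 → advance +1; mR−mL=-16/37 → turn -1·90°
n=5: pose=(1,0,E); sL=80/89, sR=80/97; mL=14880/8633, mR=11320/8633; mL+mR=26200/8633 → advance +1; mR−mL=-40/97 → turn -1·90°

0 160/137 32/37 10304/5069 8112/5069 1 -1 N
1 80/89 80/97 14880/8633 11320/8633 1 0 E
2 160/221 160/169 4800/2873 3440/2873 2 0 S
3 8/9 1 17/9 25/18 2 -1 W
4 160/137 32/37 10304/5069 8112/5069 1 -1 N
5 80/89 80/97 14880/8633 11320/8633 1 0 E
final 2 0 S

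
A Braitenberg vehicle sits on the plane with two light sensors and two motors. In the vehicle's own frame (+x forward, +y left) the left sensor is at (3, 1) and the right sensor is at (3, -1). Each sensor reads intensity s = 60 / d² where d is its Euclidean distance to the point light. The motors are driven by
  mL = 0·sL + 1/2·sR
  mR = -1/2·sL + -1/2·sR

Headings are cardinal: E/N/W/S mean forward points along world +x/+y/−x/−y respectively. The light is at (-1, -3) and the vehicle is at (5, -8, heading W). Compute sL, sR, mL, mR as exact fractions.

left sensor world pos  = (2, -9); dL² = 45
right sensor world pos = (2, -7); dR² = 25
sL = 60/45 = 4/3
sR = 60/25 = 12/5
mL = 0·sL + 1/2·sR = 6/5
mR = -1/2·sL + -1/2·sR = -28/15

4/3 12/5 6/5 -28/15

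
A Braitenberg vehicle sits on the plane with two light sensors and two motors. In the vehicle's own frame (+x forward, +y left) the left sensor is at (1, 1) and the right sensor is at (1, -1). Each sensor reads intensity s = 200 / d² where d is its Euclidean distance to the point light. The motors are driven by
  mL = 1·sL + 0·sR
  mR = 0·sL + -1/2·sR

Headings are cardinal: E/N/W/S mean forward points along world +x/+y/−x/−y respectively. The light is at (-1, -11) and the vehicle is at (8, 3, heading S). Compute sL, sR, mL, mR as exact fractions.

left sensor world pos  = (9, 2); dL² = 269
right sensor world pos = (7, 2); dR² = 233
sL = 200/269 = 200/269
sR = 200/233 = 200/233
mL = 1·sL + 0·sR = 200/269
mR = 0·sL + -1/2·sR = -100/233

200/269 200/233 200/269 -100/233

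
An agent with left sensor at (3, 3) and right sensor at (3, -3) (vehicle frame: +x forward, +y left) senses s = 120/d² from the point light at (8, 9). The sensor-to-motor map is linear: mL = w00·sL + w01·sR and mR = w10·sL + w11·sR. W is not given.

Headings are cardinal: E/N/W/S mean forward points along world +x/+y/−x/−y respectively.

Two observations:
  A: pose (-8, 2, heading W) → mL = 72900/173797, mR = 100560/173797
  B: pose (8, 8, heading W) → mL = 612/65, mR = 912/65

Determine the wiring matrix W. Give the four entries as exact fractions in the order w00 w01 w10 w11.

obs A: pose=(-8,2,W) → sL=120/461, sR=120/377, mL=72900/173797, mR=100560/173797
obs B: pose=(8,8,W) → sL=24/5, sR=120/13, mL=612/65, mR=912/65
sensor matrix S = [[120/461, 120/377], [24/5, 120/13]]; det S = 152064/173797
solve [mL_A; mL_B] = S·[w00; w01] and [mR_A; mR_B] = S·[w10; w11]:
  w00 = 1, w01 = 1/2, w10 = 1, w11 = 1

1 1/2 1 1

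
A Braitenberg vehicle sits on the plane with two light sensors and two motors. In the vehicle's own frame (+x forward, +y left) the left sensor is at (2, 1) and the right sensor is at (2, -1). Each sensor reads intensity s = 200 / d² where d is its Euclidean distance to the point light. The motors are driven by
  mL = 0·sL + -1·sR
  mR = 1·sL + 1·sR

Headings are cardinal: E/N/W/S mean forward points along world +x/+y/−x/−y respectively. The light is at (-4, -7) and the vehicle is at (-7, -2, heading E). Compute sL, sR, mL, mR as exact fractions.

200/37 200/17 -200/17 10800/629

left sensor world pos  = (-5, -1); dL² = 37
right sensor world pos = (-5, -3); dR² = 17
sL = 200/37 = 200/37
sR = 200/17 = 200/17
mL = 0·sL + -1·sR = -200/17
mR = 1·sL + 1·sR = 10800/629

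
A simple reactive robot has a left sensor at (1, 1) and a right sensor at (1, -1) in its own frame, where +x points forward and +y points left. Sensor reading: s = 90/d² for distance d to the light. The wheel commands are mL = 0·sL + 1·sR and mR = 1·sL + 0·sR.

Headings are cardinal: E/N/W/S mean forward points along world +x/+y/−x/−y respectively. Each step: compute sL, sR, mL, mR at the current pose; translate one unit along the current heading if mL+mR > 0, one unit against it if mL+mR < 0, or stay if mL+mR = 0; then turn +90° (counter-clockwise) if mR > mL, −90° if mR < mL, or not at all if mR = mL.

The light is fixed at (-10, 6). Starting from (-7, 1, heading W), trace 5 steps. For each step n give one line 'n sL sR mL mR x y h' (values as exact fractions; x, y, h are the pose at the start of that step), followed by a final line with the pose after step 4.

n=0: pose=(-7,1,W); sL=9/4, sR=9/2; mL=9/2, mR=9/4; mL+mR=27/4 → advance +1; mR−mL=-9/4 → turn -1·90°
n=1: pose=(-8,1,N); sL=90/17, sR=18/5; mL=18/5, mR=90/17; mL+mR=756/85 → advance +1; mR−mL=144/85 → turn +1·90°
n=2: pose=(-8,2,W); sL=45/13, sR=9; mL=9, mR=45/13; mL+mR=162/13 → advance +1; mR−mL=-72/13 → turn -1·90°
n=3: pose=(-9,2,N); sL=10, sR=90/13; mL=90/13, mR=10; mL+mR=220/13 → advance +1; mR−mL=40/13 → turn +1·90°
n=4: pose=(-9,3,W); sL=45/8, sR=45/2; mL=45/2, mR=45/8; mL+mR=225/8 → advance +1; mR−mL=-135/8 → turn -1·90°

0 9/4 9/2 9/2 9/4 -7 1 W
1 90/17 18/5 18/5 90/17 -8 1 N
2 45/13 9 9 45/13 -8 2 W
3 10 90/13 90/13 10 -9 2 N
4 45/8 45/2 45/2 45/8 -9 3 W
final -10 3 N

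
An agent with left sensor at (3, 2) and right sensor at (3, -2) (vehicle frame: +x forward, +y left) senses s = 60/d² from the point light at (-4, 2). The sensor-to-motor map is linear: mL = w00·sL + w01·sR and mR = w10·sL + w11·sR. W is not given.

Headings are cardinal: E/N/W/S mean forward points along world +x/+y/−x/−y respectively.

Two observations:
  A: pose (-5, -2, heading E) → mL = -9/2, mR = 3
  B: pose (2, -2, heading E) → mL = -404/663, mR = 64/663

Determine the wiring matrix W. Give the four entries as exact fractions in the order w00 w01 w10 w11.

obs A: pose=(-5,-2,E) → sL=15/2, sR=3/2, mL=-9/2, mR=3
obs B: pose=(2,-2,E) → sL=12/17, sR=20/39, mL=-404/663, mR=64/663
sensor matrix S = [[15/2, 3/2], [12/17, 20/39]]; det S = 616/221
solve [mL_A; mL_B] = S·[w00; w01] and [mR_A; mR_B] = S·[w10; w11]:
  w00 = -1/2, w01 = -1/2, w10 = 1/2, w11 = -1/2

-1/2 -1/2 1/2 -1/2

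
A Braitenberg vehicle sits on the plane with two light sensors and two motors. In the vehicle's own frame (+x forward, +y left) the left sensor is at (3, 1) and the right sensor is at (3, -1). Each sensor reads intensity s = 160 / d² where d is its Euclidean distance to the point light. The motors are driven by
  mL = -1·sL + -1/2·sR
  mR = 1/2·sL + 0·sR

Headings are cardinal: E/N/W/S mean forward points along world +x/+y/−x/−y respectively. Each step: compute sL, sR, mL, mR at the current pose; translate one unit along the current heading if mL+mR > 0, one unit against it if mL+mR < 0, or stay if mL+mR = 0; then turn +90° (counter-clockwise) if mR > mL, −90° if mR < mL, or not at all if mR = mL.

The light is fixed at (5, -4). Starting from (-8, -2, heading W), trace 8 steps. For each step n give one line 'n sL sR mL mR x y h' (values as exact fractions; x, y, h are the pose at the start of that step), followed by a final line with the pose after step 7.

0 160/257 32/53 -12592/13621 80/257 -8 -2 W
1 80/61 16/17 -1848/1037 40/61 -7 -2 S
2 160/97 32/17 -4272/1649 80/97 -7 -1 E
3 20/29 8/9 -296/261 10/29 -8 -1 N
4 160/257 32/53 -12592/13621 80/257 -8 -2 W
5 80/61 16/17 -1848/1037 40/61 -7 -2 S
6 160/97 32/17 -4272/1649 80/97 -7 -1 E
7 20/29 8/9 -296/261 10/29 -8 -1 N
final -8 -2 W

n=0: pose=(-8,-2,W); sL=160/257, sR=32/53; mL=-12592/13621, mR=80/257; mL+mR=-8352/13621 → advance -1; mR−mL=16832/13621 → turn +1·90°
n=1: pose=(-7,-2,S); sL=80/61, sR=16/17; mL=-1848/1037, mR=40/61; mL+mR=-1168/1037 → advance -1; mR−mL=2528/1037 → turn +1·90°
n=2: pose=(-7,-1,E); sL=160/97, sR=32/17; mL=-4272/1649, mR=80/97; mL+mR=-2912/1649 → advance -1; mR−mL=5632/1649 → turn +1·90°
n=3: pose=(-8,-1,N); sL=20/29, sR=8/9; mL=-296/261, mR=10/29; mL+mR=-206/261 → advance -1; mR−mL=386/261 → turn +1·90°
n=4: pose=(-8,-2,W); sL=160/257, sR=32/53; mL=-12592/13621, mR=80/257; mL+mR=-8352/13621 → advance -1; mR−mL=16832/13621 → turn +1·90°
n=5: pose=(-7,-2,S); sL=80/61, sR=16/17; mL=-1848/1037, mR=40/61; mL+mR=-1168/1037 → advance -1; mR−mL=2528/1037 → turn +1·90°
n=6: pose=(-7,-1,E); sL=160/97, sR=32/17; mL=-4272/1649, mR=80/97; mL+mR=-2912/1649 → advance -1; mR−mL=5632/1649 → turn +1·90°
n=7: pose=(-8,-1,N); sL=20/29, sR=8/9; mL=-296/261, mR=10/29; mL+mR=-206/261 → advance -1; mR−mL=386/261 → turn +1·90°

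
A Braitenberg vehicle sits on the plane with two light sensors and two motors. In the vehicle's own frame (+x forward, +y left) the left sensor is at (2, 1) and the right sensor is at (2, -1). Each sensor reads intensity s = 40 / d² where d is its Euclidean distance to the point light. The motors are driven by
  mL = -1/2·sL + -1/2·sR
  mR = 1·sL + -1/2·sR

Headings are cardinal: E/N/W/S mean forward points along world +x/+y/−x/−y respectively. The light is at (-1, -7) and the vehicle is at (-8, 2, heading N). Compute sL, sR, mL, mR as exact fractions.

left sensor world pos  = (-9, 4); dL² = 185
right sensor world pos = (-7, 4); dR² = 157
sL = 40/185 = 8/37
sR = 40/157 = 40/157
mL = -1/2·sL + -1/2·sR = -1368/5809
mR = 1·sL + -1/2·sR = 516/5809

8/37 40/157 -1368/5809 516/5809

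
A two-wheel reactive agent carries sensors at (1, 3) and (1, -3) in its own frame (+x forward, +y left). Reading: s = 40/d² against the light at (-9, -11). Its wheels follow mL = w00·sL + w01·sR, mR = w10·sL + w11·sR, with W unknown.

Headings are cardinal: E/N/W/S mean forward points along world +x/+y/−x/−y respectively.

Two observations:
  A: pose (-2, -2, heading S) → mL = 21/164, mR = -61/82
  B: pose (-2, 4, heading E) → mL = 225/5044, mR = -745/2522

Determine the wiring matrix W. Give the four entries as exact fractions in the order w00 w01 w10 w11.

obs A: pose=(-2,-2,S) → sL=10/41, sR=1/2, mL=21/164, mR=-61/82
obs B: pose=(-2,4,E) → sL=10/97, sR=5/26, mL=225/5044, mR=-745/2522
sensor matrix S = [[10/41, 1/2], [10/97, 5/26]]; det S = -240/51701
solve [mL_A; mL_B] = S·[w00; w01] and [mR_A; mR_B] = S·[w10; w11]:
  w00 = -1/2, w01 = 1/2, w10 = -1, w11 = -1

-1/2 1/2 -1 -1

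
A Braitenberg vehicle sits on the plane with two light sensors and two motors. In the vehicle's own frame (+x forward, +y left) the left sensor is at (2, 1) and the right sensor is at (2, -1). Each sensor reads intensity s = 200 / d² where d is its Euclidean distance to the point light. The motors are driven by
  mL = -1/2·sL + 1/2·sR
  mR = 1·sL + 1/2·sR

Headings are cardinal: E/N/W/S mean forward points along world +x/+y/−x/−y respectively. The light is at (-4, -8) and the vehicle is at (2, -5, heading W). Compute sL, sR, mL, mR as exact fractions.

left sensor world pos  = (0, -6); dL² = 20
right sensor world pos = (0, -4); dR² = 32
sL = 200/20 = 10
sR = 200/32 = 25/4
mL = -1/2·sL + 1/2·sR = -15/8
mR = 1·sL + 1/2·sR = 105/8

10 25/4 -15/8 105/8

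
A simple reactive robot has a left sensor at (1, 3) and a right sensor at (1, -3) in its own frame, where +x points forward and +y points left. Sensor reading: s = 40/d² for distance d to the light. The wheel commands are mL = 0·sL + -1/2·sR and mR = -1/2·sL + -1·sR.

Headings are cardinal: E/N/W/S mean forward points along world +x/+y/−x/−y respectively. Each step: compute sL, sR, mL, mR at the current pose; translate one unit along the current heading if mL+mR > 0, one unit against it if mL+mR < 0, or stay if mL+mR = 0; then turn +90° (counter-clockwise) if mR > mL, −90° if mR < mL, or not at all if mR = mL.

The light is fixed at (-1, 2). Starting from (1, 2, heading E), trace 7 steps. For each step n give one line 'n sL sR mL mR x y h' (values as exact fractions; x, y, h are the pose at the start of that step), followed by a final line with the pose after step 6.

n=0: pose=(1,2,E); sL=20/9, sR=20/9; mL=-10/9, mR=-10/3; mL+mR=-40/9 → advance -1; mR−mL=-20/9 → turn -1·90°
n=1: pose=(0,2,S); sL=40/17, sR=8; mL=-4, mR=-156/17; mL+mR=-224/17 → advance -1; mR−mL=-88/17 → turn -1·90°
n=2: pose=(0,3,W); sL=10, sR=5/2; mL=-5/4, mR=-15/2; mL+mR=-35/4 → advance -1; mR−mL=-25/4 → turn -1·90°
n=3: pose=(1,3,N); sL=8, sR=40/29; mL=-20/29, mR=-156/29; mL+mR=-176/29 → advance -1; mR−mL=-136/29 → turn -1·90°
n=4: pose=(1,2,E); sL=20/9, sR=20/9; mL=-10/9, mR=-10/3; mL+mR=-40/9 → advance -1; mR−mL=-20/9 → turn -1·90°
n=5: pose=(0,2,S); sL=40/17, sR=8; mL=-4, mR=-156/17; mL+mR=-224/17 → advance -1; mR−mL=-88/17 → turn -1·90°
n=6: pose=(0,3,W); sL=10, sR=5/2; mL=-5/4, mR=-15/2; mL+mR=-35/4 → advance -1; mR−mL=-25/4 → turn -1·90°

0 20/9 20/9 -10/9 -10/3 1 2 E
1 40/17 8 -4 -156/17 0 2 S
2 10 5/2 -5/4 -15/2 0 3 W
3 8 40/29 -20/29 -156/29 1 3 N
4 20/9 20/9 -10/9 -10/3 1 2 E
5 40/17 8 -4 -156/17 0 2 S
6 10 5/2 -5/4 -15/2 0 3 W
final 1 3 N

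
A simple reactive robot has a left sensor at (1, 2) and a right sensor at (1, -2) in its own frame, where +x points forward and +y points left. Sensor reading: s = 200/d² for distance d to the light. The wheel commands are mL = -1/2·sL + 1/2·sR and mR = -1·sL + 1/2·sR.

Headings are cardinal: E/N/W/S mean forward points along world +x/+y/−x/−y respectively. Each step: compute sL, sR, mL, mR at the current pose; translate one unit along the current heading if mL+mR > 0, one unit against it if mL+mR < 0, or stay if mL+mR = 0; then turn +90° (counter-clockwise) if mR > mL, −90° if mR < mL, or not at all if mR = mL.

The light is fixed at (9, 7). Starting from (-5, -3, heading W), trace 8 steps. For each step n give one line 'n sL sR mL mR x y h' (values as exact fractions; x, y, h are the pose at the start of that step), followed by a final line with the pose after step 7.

0 200/369 200/289 8000/106641 -20900/106641 -5 -3 W
1 100/153 100/101 2600/15453 -2450/15453 -4 -3 N
2 200/193 40/53 -1440/10229 -6740/10229 -4 -2 E
3 50/61 50/89 -700/5429 -2925/5429 -5 -2 S
4 8/13 200/261 256/3393 -788/3393 -5 -1 W
5 100/137 20/17 520/2329 -330/2329 -4 -1 N
6 200/169 8/9 -224/1521 -1124/1521 -4 0 E
7 25/26 5/8 -35/208 -135/208 -5 0 S
final -5 1 W

n=0: pose=(-5,-3,W); sL=200/369, sR=200/289; mL=8000/106641, mR=-20900/106641; mL+mR=-4300/35547 → advance -1; mR−mL=-100/369 → turn -1·90°
n=1: pose=(-4,-3,N); sL=100/153, sR=100/101; mL=2600/15453, mR=-2450/15453; mL+mR=50/5151 → advance +1; mR−mL=-50/153 → turn -1·90°
n=2: pose=(-4,-2,E); sL=200/193, sR=40/53; mL=-1440/10229, mR=-6740/10229; mL+mR=-8180/10229 → advance -1; mR−mL=-100/193 → turn -1·90°
n=3: pose=(-5,-2,S); sL=50/61, sR=50/89; mL=-700/5429, mR=-2925/5429; mL+mR=-3625/5429 → advance -1; mR−mL=-25/61 → turn -1·90°
n=4: pose=(-5,-1,W); sL=8/13, sR=200/261; mL=256/3393, mR=-788/3393; mL+mR=-532/3393 → advance -1; mR−mL=-4/13 → turn -1·90°
n=5: pose=(-4,-1,N); sL=100/137, sR=20/17; mL=520/2329, mR=-330/2329; mL+mR=190/2329 → advance +1; mR−mL=-50/137 → turn -1·90°
n=6: pose=(-4,0,E); sL=200/169, sR=8/9; mL=-224/1521, mR=-1124/1521; mL+mR=-1348/1521 → advance -1; mR−mL=-100/169 → turn -1·90°
n=7: pose=(-5,0,S); sL=25/26, sR=5/8; mL=-35/208, mR=-135/208; mL+mR=-85/104 → advance -1; mR−mL=-25/52 → turn -1·90°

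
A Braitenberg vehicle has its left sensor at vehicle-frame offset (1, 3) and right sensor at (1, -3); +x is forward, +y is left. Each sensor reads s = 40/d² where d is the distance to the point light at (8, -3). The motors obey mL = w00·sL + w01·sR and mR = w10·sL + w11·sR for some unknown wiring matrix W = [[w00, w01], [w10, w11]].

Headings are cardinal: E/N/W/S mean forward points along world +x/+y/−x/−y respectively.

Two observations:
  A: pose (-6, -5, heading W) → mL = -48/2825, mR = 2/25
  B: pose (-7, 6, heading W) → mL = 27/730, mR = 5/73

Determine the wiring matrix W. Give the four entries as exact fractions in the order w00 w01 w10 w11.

1 -1 1/2 0

obs A: pose=(-6,-5,W) → sL=4/25, sR=20/113, mL=-48/2825, mR=2/25
obs B: pose=(-7,6,W) → sL=10/73, sR=1/10, mL=27/730, mR=5/73
sensor matrix S = [[4/25, 20/113], [10/73, 1/10]]; det S = -8502/1031125
solve [mL_A; mL_B] = S·[w00; w01] and [mR_A; mR_B] = S·[w10; w11]:
  w00 = 1, w01 = -1, w10 = 1/2, w11 = 0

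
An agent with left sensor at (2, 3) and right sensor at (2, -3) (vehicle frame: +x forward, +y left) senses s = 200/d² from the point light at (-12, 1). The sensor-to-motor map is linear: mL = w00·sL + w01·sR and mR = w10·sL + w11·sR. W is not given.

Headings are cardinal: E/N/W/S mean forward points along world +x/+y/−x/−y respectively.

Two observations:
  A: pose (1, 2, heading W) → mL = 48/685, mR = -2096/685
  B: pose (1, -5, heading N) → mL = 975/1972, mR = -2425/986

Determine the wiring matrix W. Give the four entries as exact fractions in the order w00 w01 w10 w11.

1/2 -1/2 -1 -1

obs A: pose=(1,2,W) → sL=8/5, sR=200/137, mL=48/685, mR=-2096/685
obs B: pose=(1,-5,N) → sL=50/29, sR=25/34, mL=975/1972, mR=-2425/986
sensor matrix S = [[8/5, 200/137], [50/29, 25/34]]; det S = -90540/67541
solve [mL_A; mL_B] = S·[w00; w01] and [mR_A; mR_B] = S·[w10; w11]:
  w00 = 1/2, w01 = -1/2, w10 = -1, w11 = -1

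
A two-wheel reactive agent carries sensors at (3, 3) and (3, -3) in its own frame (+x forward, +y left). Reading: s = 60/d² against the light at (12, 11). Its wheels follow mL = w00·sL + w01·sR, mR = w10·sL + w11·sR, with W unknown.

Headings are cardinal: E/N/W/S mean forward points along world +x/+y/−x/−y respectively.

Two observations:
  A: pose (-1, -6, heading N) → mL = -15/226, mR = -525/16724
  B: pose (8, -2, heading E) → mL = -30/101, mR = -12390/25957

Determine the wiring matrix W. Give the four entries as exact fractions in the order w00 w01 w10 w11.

obs A: pose=(-1,-6,N) → sL=15/113, sR=15/74, mL=-15/226, mR=-525/16724
obs B: pose=(8,-2,E) → sL=60/101, sR=60/257, mL=-30/101, mR=-12390/25957
sensor matrix S = [[15/113, 15/74], [60/101, 60/257]]; det S = -9705150/108526217
solve [mL_A; mL_B] = S·[w00; w01] and [mR_A; mR_B] = S·[w10; w11]:
  w00 = -1/2, w01 = 0, w10 = -1, w11 = 1/2

-1/2 0 -1 1/2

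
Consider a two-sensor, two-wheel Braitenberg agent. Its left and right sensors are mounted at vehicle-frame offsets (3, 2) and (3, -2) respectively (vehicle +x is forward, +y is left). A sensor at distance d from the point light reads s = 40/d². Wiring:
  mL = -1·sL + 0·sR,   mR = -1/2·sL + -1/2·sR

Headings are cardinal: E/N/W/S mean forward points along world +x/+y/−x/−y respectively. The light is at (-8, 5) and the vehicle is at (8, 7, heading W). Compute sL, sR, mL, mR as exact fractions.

left sensor world pos  = (5, 5); dL² = 169
right sensor world pos = (5, 9); dR² = 185
sL = 40/169 = 40/169
sR = 40/185 = 8/37
mL = -1·sL + 0·sR = -40/169
mR = -1/2·sL + -1/2·sR = -1416/6253

40/169 8/37 -40/169 -1416/6253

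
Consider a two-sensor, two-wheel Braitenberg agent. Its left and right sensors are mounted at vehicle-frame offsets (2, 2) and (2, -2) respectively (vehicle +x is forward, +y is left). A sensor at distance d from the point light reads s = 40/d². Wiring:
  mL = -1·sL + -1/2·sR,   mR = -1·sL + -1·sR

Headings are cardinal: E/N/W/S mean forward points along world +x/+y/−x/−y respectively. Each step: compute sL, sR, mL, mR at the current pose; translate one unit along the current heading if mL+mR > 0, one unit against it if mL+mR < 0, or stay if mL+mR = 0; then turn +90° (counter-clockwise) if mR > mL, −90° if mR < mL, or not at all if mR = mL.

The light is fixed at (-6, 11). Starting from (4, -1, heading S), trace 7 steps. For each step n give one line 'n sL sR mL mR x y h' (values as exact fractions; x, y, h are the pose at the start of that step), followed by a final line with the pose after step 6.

n=0: pose=(4,-1,S); sL=2/17, sR=2/13; mL=-43/221, mR=-60/221; mL+mR=-103/221 → advance -1; mR−mL=-1/13 → turn -1·90°
n=1: pose=(4,0,W); sL=40/233, sR=8/29; mL=-2092/6757, mR=-3024/6757; mL+mR=-5116/6757 → advance -1; mR−mL=-4/29 → turn -1·90°
n=2: pose=(5,0,N); sL=20/81, sR=4/25; mL=-662/2025, mR=-824/2025; mL+mR=-1486/2025 → advance -1; mR−mL=-2/25 → turn -1·90°
n=3: pose=(5,-1,E); sL=40/269, sR=8/73; mL=-3996/19637, mR=-5072/19637; mL+mR=-9068/19637 → advance -1; mR−mL=-4/73 → turn -1·90°
n=4: pose=(4,-1,S); sL=2/17, sR=2/13; mL=-43/221, mR=-60/221; mL+mR=-103/221 → advance -1; mR−mL=-1/13 → turn -1·90°
n=5: pose=(4,0,W); sL=40/233, sR=8/29; mL=-2092/6757, mR=-3024/6757; mL+mR=-5116/6757 → advance -1; mR−mL=-4/29 → turn -1·90°
n=6: pose=(5,0,N); sL=20/81, sR=4/25; mL=-662/2025, mR=-824/2025; mL+mR=-1486/2025 → advance -1; mR−mL=-2/25 → turn -1·90°

0 2/17 2/13 -43/221 -60/221 4 -1 S
1 40/233 8/29 -2092/6757 -3024/6757 4 0 W
2 20/81 4/25 -662/2025 -824/2025 5 0 N
3 40/269 8/73 -3996/19637 -5072/19637 5 -1 E
4 2/17 2/13 -43/221 -60/221 4 -1 S
5 40/233 8/29 -2092/6757 -3024/6757 4 0 W
6 20/81 4/25 -662/2025 -824/2025 5 0 N
final 5 -1 E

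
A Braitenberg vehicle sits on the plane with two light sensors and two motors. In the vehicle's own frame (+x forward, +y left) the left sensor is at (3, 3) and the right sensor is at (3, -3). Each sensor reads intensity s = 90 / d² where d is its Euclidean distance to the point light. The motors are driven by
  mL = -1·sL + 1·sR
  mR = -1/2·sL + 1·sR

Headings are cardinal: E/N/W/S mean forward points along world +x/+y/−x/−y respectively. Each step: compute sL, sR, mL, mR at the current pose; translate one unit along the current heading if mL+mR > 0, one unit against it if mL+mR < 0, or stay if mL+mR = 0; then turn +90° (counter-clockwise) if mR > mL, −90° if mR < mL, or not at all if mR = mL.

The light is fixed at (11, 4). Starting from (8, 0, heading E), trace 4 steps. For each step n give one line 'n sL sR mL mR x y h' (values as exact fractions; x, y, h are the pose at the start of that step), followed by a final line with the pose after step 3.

0 90 90/49 -4320/49 -2115/49 8 0 E
1 9/5 45 216/5 441/10 7 0 N
2 18/17 90/49 648/833 1089/833 7 1 W
3 9/4 9/10 -27/20 -9/40 6 1 S
final 6 2 E

n=0: pose=(8,0,E); sL=90, sR=90/49; mL=-4320/49, mR=-2115/49; mL+mR=-6435/49 → advance -1; mR−mL=45 → turn +1·90°
n=1: pose=(7,0,N); sL=9/5, sR=45; mL=216/5, mR=441/10; mL+mR=873/10 → advance +1; mR−mL=9/10 → turn +1·90°
n=2: pose=(7,1,W); sL=18/17, sR=90/49; mL=648/833, mR=1089/833; mL+mR=1737/833 → advance +1; mR−mL=9/17 → turn +1·90°
n=3: pose=(6,1,S); sL=9/4, sR=9/10; mL=-27/20, mR=-9/40; mL+mR=-63/40 → advance -1; mR−mL=9/8 → turn +1·90°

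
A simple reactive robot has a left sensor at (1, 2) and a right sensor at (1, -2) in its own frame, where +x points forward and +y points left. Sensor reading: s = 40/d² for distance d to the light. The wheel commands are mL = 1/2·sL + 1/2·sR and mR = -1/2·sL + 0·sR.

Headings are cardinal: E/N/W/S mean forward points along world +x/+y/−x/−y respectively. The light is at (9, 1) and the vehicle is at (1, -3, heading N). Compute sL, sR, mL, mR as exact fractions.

40/109 8/9 616/981 -20/109

left sensor world pos  = (-1, -2); dL² = 109
right sensor world pos = (3, -2); dR² = 45
sL = 40/109 = 40/109
sR = 40/45 = 8/9
mL = 1/2·sL + 1/2·sR = 616/981
mR = -1/2·sL + 0·sR = -20/109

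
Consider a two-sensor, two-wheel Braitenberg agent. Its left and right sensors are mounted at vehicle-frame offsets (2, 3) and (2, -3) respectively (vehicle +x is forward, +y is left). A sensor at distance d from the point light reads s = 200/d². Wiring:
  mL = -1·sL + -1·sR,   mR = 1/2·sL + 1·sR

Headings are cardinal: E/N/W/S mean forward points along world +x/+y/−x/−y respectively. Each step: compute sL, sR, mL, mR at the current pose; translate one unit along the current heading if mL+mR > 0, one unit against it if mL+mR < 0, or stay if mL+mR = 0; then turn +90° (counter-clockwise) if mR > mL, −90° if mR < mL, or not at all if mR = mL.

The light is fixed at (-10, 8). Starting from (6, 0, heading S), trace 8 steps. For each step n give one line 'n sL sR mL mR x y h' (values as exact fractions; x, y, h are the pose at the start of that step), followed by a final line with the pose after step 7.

0 200/461 200/269 -146000/124009 119100/124009 6 0 S
1 10/17 25/53 -955/901 690/901 6 1 E
2 200/169 200/349 -103600/58981 68700/58981 5 1 N
3 20/29 100/97 -4840/2813 3870/2813 5 0 W
4 200/461 200/269 -146000/124009 119100/124009 6 0 S
5 10/17 25/53 -955/901 690/901 6 1 E
6 200/169 200/349 -103600/58981 68700/58981 5 1 N
7 20/29 100/97 -4840/2813 3870/2813 5 0 W
final 6 0 S

n=0: pose=(6,0,S); sL=200/461, sR=200/269; mL=-146000/124009, mR=119100/124009; mL+mR=-100/461 → advance -1; mR−mL=265100/124009 → turn +1·90°
n=1: pose=(6,1,E); sL=10/17, sR=25/53; mL=-955/901, mR=690/901; mL+mR=-5/17 → advance -1; mR−mL=1645/901 → turn +1·90°
n=2: pose=(5,1,N); sL=200/169, sR=200/349; mL=-103600/58981, mR=68700/58981; mL+mR=-100/169 → advance -1; mR−mL=172300/58981 → turn +1·90°
n=3: pose=(5,0,W); sL=20/29, sR=100/97; mL=-4840/2813, mR=3870/2813; mL+mR=-10/29 → advance -1; mR−mL=8710/2813 → turn +1·90°
n=4: pose=(6,0,S); sL=200/461, sR=200/269; mL=-146000/124009, mR=119100/124009; mL+mR=-100/461 → advance -1; mR−mL=265100/124009 → turn +1·90°
n=5: pose=(6,1,E); sL=10/17, sR=25/53; mL=-955/901, mR=690/901; mL+mR=-5/17 → advance -1; mR−mL=1645/901 → turn +1·90°
n=6: pose=(5,1,N); sL=200/169, sR=200/349; mL=-103600/58981, mR=68700/58981; mL+mR=-100/169 → advance -1; mR−mL=172300/58981 → turn +1·90°
n=7: pose=(5,0,W); sL=20/29, sR=100/97; mL=-4840/2813, mR=3870/2813; mL+mR=-10/29 → advance -1; mR−mL=8710/2813 → turn +1·90°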